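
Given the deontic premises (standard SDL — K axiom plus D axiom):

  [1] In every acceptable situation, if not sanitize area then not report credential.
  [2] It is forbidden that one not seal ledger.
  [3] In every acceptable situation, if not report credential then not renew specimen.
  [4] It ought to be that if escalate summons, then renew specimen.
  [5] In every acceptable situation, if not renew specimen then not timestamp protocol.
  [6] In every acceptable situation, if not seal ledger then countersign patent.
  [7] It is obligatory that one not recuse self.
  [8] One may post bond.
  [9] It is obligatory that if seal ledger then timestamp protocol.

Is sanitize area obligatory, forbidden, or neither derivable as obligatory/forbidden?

F(¬seal_ledger) at premise 2 means O(seal_ledger).
From O(seal_ledger) and premise 9, O(seal_ledger → timestamp_protocol), we obtain O(timestamp_protocol).
Premise 5, O(¬renew_specimen → ¬timestamp_protocol), contraposes to O(timestamp_protocol → renew_specimen); with O(timestamp_protocol) we get O(renew_specimen).
Premise 3 is O(¬report_credential → ¬renew_specimen); contrapositively O(renew_specimen → report_credential). Since O(renew_specimen) holds, K gives O(report_credential).
Premise 1 is O(¬sanitize_area → ¬report_credential); contrapositively O(report_credential → sanitize_area). Since O(report_credential) holds, K gives O(sanitize_area).
Premises 4, 6, 7, 8 do not contribute to this derivation.
Hence sanitize_area is obligatory.

Obligatory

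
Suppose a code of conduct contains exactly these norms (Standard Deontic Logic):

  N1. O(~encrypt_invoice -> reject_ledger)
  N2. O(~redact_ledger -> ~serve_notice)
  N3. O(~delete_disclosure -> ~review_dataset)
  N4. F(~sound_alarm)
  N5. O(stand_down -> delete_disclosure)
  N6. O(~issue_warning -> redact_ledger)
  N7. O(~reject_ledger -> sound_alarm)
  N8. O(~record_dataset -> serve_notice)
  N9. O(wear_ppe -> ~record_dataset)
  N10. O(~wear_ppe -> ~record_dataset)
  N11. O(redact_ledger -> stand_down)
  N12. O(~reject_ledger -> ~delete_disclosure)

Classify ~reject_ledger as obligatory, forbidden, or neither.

Premises 9 and 10 are O(wear_ppe -> ~record_dataset) and O(~wear_ppe -> ~record_dataset); every ideal world satisfies wear_ppe or ~wear_ppe, so in either case ~record_dataset holds — hence O(~record_dataset).
From O(~record_dataset) and premise 8, O(~record_dataset -> serve_notice), we obtain O(serve_notice).
Premise 2 is O(~redact_ledger -> ~serve_notice); contrapositively O(serve_notice -> redact_ledger). Since O(serve_notice) holds, K gives O(redact_ledger).
From O(redact_ledger) and premise 11, O(redact_ledger -> stand_down), we obtain O(stand_down).
Premise 5 is O(stand_down -> delete_disclosure); since O(stand_down), deontic closure gives O(delete_disclosure).
Premise 12 is O(~reject_ledger -> ~delete_disclosure); contrapositively O(delete_disclosure -> reject_ledger). Since O(delete_disclosure) holds, K gives O(reject_ledger).
Premises 1, 3, 4, 6, 7 do not contribute to this derivation.
Thus O(reject_ledger), which is F(~reject_ledger): ~reject_ledger is forbidden.

Forbidden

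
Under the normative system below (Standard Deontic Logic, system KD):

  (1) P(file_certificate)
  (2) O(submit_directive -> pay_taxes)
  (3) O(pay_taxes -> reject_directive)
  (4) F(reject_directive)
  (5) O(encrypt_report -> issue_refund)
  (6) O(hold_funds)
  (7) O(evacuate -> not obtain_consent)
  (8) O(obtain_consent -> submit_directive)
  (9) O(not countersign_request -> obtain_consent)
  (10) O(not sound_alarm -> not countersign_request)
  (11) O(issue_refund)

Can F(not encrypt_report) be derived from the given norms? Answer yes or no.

Premise 5 is O(encrypt_report -> issue_refund); even if O(issue_refund) held, inferring O(encrypt_report) would be affirming the consequent — invalid.
No other premise forces O(encrypt_report). An ideal world satisfying every premise can still have not encrypt_report true, so F(not encrypt_report) is not derivable.

No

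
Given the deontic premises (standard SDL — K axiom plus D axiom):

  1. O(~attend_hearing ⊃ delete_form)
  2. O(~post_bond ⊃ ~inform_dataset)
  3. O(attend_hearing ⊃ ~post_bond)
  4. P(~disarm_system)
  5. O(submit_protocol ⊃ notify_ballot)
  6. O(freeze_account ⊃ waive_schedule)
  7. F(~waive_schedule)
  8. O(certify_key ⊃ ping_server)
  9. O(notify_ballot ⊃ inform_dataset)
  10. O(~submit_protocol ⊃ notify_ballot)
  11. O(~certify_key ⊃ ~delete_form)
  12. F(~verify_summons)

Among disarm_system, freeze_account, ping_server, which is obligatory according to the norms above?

By case analysis on ~submit_protocol: premise 10 gives O(~submit_protocol ⊃ notify_ballot) and premise 5 gives O(submit_protocol ⊃ notify_ballot), so O(notify_ballot) either way.
With premise 9, O(notify_ballot ⊃ inform_dataset), the K-axiom yields O(inform_dataset).
Premise 2, O(~post_bond ⊃ ~inform_dataset), contraposes to O(inform_dataset ⊃ post_bond); with O(inform_dataset) we get O(post_bond).
Premise 3 is O(attend_hearing ⊃ ~post_bond); contrapositively O(post_bond ⊃ ~attend_hearing). Since O(post_bond) holds, K gives O(~attend_hearing).
Premise 1 is O(~attend_hearing ⊃ delete_form); since O(~attend_hearing), deontic closure gives O(delete_form).
Premise 11 is O(~certify_key ⊃ ~delete_form); contrapositively O(delete_form ⊃ certify_key). Since O(delete_form) holds, K gives O(certify_key).
From O(certify_key) and premise 8, O(certify_key ⊃ ping_server), we obtain O(ping_server).
So O(ping_server) holds — ping_server is obligatory. None of the other listed options is made obligatory by any chain of premises.

ping_server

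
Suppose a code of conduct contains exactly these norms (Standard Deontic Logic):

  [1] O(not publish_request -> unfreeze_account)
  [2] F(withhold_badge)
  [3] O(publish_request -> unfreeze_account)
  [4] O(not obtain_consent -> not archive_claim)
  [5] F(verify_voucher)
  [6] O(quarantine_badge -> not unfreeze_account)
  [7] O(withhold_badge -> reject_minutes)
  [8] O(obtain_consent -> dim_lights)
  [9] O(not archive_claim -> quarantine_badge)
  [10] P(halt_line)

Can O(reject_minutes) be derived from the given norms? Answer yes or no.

Premise 7 is O(withhold_badge -> reject_minutes), but O(withhold_badge) is not derivable from the premises, so it does not yield O(reject_minutes).
No other premise forces O(reject_minutes). An ideal world satisfying every premise can still have reject_minutes false, so O(reject_minutes) is not derivable.

No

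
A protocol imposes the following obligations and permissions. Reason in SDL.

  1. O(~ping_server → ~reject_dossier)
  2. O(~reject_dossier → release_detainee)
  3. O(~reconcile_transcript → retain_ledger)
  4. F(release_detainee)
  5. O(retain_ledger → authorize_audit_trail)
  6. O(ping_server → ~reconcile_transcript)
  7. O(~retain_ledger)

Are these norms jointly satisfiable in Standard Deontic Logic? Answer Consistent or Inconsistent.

Inconsistent

Premise 7 gives O(~retain_ledger).
Premise 3 is O(~reconcile_transcript → retain_ledger); contrapositively O(~retain_ledger → reconcile_transcript). Since O(~retain_ledger) holds, K gives O(reconcile_transcript).
The contrapositive of premise 6 (O(ping_server → ~reconcile_transcript)) is O(reconcile_transcript → ~ping_server), and O(reconcile_transcript) is already established, so O(~ping_server).
Applying K to premise 1 (O(~ping_server → ~reject_dossier)) and O(~ping_server) yields O(~reject_dossier).
From O(~reject_dossier) and premise 2, O(~reject_dossier → release_detainee), we obtain O(release_detainee).
However, F(release_detainee) at premise 4 amounts to O(~release_detainee).
We now have both O(release_detainee) and O(~release_detainee) — release_detainee is simultaneously obligatory and forbidden, violating the D-axiom.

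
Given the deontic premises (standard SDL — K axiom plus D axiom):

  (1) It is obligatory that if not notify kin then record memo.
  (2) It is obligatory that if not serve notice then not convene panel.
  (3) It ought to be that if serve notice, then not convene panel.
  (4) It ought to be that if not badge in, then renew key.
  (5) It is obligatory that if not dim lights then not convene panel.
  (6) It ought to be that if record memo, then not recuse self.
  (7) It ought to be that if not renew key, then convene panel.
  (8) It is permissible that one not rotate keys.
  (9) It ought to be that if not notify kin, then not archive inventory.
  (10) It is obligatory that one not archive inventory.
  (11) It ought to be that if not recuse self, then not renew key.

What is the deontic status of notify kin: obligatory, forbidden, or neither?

Obligatory

Premises 2 and 3 cover both cases: O(¬serve_notice → ¬convene_panel) and O(serve_notice → ¬convene_panel). Since ¬serve_notice ∨ serve_notice is a tautology, O(¬convene_panel) follows.
Premise 7, O(¬renew_key → convene_panel), contraposes to O(¬convene_panel → renew_key); with O(¬convene_panel) we get O(renew_key).
Premise 11, O(¬recuse_self → ¬renew_key), contraposes to O(renew_key → recuse_self); with O(renew_key) we get O(recuse_self).
Premise 6, O(record_memo → ¬recuse_self), contraposes to O(recuse_self → ¬record_memo); with O(recuse_self) we get O(¬record_memo).
Premise 1, O(¬notify_kin → record_memo), contraposes to O(¬record_memo → notify_kin); with O(¬record_memo) we get O(notify_kin).
Premises 4, 5, 8, 9, 10 do not contribute to this derivation.
Hence notify_kin is obligatory.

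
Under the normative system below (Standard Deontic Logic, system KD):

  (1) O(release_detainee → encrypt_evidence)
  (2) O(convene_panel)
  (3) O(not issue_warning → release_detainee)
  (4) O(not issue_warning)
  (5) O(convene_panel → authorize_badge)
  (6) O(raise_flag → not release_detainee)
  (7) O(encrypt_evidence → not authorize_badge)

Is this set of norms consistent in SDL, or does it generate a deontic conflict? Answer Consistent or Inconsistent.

Inconsistent

From premise 2 we have O(convene_panel).
From O(convene_panel) and premise 5, O(convene_panel → authorize_badge), we obtain O(authorize_badge).
Premise 7, O(encrypt_evidence → not authorize_badge), contraposes to O(authorize_badge → not encrypt_evidence); with O(authorize_badge) we get O(not encrypt_evidence).
Premise 1, O(release_detainee → encrypt_evidence), contraposes to O(not encrypt_evidence → not release_detainee); with O(not encrypt_evidence) we get O(not release_detainee).
Premise 3 is O(not issue_warning → release_detainee); contrapositively O(not release_detainee → issue_warning). Since O(not release_detainee) holds, K gives O(issue_warning).
Yet premise 4 states O(not issue_warning).
We now have both O(issue_warning) and O(not issue_warning) — issue_warning is simultaneously obligatory and forbidden, violating the D-axiom.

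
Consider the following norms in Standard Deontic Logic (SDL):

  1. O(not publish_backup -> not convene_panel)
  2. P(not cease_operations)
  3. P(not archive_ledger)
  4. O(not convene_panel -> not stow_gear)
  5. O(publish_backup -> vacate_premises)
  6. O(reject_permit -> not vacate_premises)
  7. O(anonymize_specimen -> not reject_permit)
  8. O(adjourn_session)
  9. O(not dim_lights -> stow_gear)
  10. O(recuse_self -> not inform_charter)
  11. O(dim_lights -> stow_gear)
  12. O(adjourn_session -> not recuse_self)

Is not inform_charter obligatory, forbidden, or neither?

Neither

Premise 10 is O(recuse_self -> not inform_charter), but O(recuse_self) is not derivable from the premises, so it does not yield O(not inform_charter).
No premise or chain of K-axiom applications forces O(not inform_charter), and none forces O(inform_charter). So not inform_charter is neither obligatory nor forbidden under these norms.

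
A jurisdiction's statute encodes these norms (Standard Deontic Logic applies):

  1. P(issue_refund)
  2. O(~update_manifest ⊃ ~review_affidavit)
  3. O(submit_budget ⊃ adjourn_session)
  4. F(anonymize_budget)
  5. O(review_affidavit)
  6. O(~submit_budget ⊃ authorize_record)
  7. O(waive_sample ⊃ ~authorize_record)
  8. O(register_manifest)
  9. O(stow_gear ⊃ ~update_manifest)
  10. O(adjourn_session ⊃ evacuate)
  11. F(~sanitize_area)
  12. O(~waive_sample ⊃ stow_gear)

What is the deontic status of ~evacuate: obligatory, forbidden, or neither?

Premise 5 states O(review_affidavit) outright.
The contrapositive of premise 2 (O(~update_manifest ⊃ ~review_affidavit)) is O(review_affidavit ⊃ update_manifest), and O(review_affidavit) is already established, so O(update_manifest).
The contrapositive of premise 9 (O(stow_gear ⊃ ~update_manifest)) is O(update_manifest ⊃ ~stow_gear), and O(update_manifest) is already established, so O(~stow_gear).
The contrapositive of premise 12 (O(~waive_sample ⊃ stow_gear)) is O(~stow_gear ⊃ waive_sample), and O(~stow_gear) is already established, so O(waive_sample).
With premise 7, O(waive_sample ⊃ ~authorize_record), the K-axiom yields O(~authorize_record).
Premise 6, O(~submit_budget ⊃ authorize_record), contraposes to O(~authorize_record ⊃ submit_budget); with O(~authorize_record) we get O(submit_budget).
Applying K to premise 3 (O(submit_budget ⊃ adjourn_session)) and O(submit_budget) yields O(adjourn_session).
Premise 10 is O(adjourn_session ⊃ evacuate); since O(adjourn_session), deontic closure gives O(evacuate).
Premises 1, 4, 8, 11 do not contribute to this derivation.
Thus O(evacuate), which is F(~evacuate): ~evacuate is forbidden.

Forbidden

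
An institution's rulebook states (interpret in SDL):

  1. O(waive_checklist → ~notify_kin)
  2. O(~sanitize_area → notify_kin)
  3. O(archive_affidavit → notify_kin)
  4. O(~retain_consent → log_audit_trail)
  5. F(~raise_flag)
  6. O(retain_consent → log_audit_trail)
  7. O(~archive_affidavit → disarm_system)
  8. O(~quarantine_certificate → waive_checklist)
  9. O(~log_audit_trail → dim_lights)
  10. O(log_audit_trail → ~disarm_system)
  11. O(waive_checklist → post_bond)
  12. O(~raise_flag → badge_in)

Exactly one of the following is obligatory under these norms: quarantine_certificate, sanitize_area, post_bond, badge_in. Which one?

Premises 6 and 4 are O(retain_consent → log_audit_trail) and O(~retain_consent → log_audit_trail); every ideal world satisfies retain_consent or ~retain_consent, so in either case log_audit_trail holds — hence O(log_audit_trail).
Applying K to premise 10 (O(log_audit_trail → ~disarm_system)) and O(log_audit_trail) yields O(~disarm_system).
Premise 7, O(~archive_affidavit → disarm_system), contraposes to O(~disarm_system → archive_affidavit); with O(~disarm_system) we get O(archive_affidavit).
Premise 3 is O(archive_affidavit → notify_kin); since O(archive_affidavit), deontic closure gives O(notify_kin).
Premise 1 is O(waive_checklist → ~notify_kin); contrapositively O(notify_kin → ~waive_checklist). Since O(notify_kin) holds, K gives O(~waive_checklist).
The contrapositive of premise 8 (O(~quarantine_certificate → waive_checklist)) is O(~waive_checklist → quarantine_certificate), and O(~waive_checklist) is already established, so O(quarantine_certificate).
So O(quarantine_certificate) holds — quarantine_certificate is obligatory. None of the other listed options is made obligatory by any chain of premises.

quarantine_certificate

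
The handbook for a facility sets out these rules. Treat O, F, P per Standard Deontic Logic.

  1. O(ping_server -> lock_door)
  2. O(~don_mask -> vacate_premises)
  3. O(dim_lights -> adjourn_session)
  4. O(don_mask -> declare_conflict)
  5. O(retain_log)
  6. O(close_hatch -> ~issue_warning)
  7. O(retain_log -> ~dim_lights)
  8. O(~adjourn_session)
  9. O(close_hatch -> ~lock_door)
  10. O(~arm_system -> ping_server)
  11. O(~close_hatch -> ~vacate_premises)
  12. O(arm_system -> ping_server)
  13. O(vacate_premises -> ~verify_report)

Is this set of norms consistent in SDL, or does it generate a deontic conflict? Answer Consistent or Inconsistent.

Consistent

Premise 3 is O(dim_lights -> adjourn_session), but O(dim_lights) is not derivable from the premises, so it does not yield O(adjourn_session).
So O(adjourn_session) is not derivable, and the apparent clash with O(~adjourn_session) does not arise.
A world satisfying every obligation exists (e.g. adjourn_session=false, arm_system=false, close_hatch=false, declare_conflict=true, dim_lights=false, don_mask=true, issue_warning=false, lock_door=true, ping_server=true, retain_log=true, vacate_premises=false, verify_report=false); no atom is both obligatory and forbidden, so the set is consistent.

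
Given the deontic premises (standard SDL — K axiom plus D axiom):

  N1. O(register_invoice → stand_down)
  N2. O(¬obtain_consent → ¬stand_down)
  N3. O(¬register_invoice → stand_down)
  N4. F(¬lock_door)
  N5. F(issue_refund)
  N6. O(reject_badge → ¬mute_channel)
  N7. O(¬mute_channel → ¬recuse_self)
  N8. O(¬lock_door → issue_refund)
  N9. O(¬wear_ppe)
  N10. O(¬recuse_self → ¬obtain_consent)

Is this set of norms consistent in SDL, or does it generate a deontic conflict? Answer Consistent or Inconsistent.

Premise 8 is O(¬lock_door → issue_refund), but O(¬lock_door) is not derivable from the premises, so it does not yield O(issue_refund).
So O(issue_refund) is not derivable, and the apparent clash with O(¬issue_refund) does not arise.
A world satisfying every obligation exists (e.g. issue_refund=false, lock_door=true, mute_channel=true, obtain_consent=true, recuse_self=true, register_invoice=false, reject_badge=false, stand_down=true, wear_ppe=false); no atom is both obligatory and forbidden, so the set is consistent.

Consistent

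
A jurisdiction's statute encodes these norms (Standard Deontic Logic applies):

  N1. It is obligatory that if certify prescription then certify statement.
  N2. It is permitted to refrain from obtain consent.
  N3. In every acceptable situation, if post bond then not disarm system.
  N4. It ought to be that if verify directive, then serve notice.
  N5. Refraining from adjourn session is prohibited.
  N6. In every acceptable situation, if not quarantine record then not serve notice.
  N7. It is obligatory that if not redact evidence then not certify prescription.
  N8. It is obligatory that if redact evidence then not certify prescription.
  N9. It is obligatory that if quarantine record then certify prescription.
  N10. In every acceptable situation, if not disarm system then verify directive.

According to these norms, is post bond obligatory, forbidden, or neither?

Forbidden

Premises 7 and 8 cover both cases: O(¬redact_evidence → ¬certify_prescription) and O(redact_evidence → ¬certify_prescription). Since ¬redact_evidence ∨ redact_evidence is a tautology, O(¬certify_prescription) follows.
Premise 9, O(quarantine_record → certify_prescription), contraposes to O(¬certify_prescription → ¬quarantine_record); with O(¬certify_prescription) we get O(¬quarantine_record).
With premise 6, O(¬quarantine_record → ¬serve_notice), the K-axiom yields O(¬serve_notice).
Premise 4 is O(verify_directive → serve_notice); contrapositively O(¬serve_notice → ¬verify_directive). Since O(¬serve_notice) holds, K gives O(¬verify_directive).
Premise 10, O(¬disarm_system → verify_directive), contraposes to O(¬verify_directive → disarm_system); with O(¬verify_directive) we get O(disarm_system).
The contrapositive of premise 3 (O(post_bond → ¬disarm_system)) is O(disarm_system → ¬post_bond), and O(disarm_system) is already established, so O(¬post_bond).
Premises 1, 2, 5 do not contribute to this derivation.
Thus O(¬post_bond), which is F(post_bond): post_bond is forbidden.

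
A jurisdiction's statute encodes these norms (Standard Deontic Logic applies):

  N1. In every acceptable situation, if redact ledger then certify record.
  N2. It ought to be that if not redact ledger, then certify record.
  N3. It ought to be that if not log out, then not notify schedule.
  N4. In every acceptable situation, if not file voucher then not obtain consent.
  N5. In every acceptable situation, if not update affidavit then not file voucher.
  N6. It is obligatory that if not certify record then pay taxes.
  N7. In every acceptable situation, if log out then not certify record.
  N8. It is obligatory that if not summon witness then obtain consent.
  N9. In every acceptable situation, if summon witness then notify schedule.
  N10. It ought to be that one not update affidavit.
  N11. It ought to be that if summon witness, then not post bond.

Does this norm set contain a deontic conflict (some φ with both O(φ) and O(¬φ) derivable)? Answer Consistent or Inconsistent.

Premises 2 and 1 cover both cases: O(¬redact_ledger → certify_record) and O(redact_ledger → certify_record). Since ¬redact_ledger ∨ redact_ledger is a tautology, O(certify_record) follows.
Premise 7 is O(log_out → ¬certify_record); contrapositively O(certify_record → ¬log_out). Since O(certify_record) holds, K gives O(¬log_out).
With premise 3, O(¬log_out → ¬notify_schedule), the K-axiom yields O(¬notify_schedule).
Premise 9, O(summon_witness → notify_schedule), contraposes to O(¬notify_schedule → ¬summon_witness); with O(¬notify_schedule) we get O(¬summon_witness).
With premise 8, O(¬summon_witness → obtain_consent), the K-axiom yields O(obtain_consent).
The contrapositive of premise 4 (O(¬file_voucher → ¬obtain_consent)) is O(obtain_consent → file_voucher), and O(obtain_consent) is already established, so O(file_voucher).
The contrapositive of premise 5 (O(¬update_affidavit → ¬file_voucher)) is O(file_voucher → update_affidavit), and O(file_voucher) is already established, so O(update_affidavit).
Yet premise 10 states O(¬update_affidavit).
We now have both O(update_affidavit) and O(¬update_affidavit) — update_affidavit is simultaneously obligatory and forbidden, violating the D-axiom.

Inconsistent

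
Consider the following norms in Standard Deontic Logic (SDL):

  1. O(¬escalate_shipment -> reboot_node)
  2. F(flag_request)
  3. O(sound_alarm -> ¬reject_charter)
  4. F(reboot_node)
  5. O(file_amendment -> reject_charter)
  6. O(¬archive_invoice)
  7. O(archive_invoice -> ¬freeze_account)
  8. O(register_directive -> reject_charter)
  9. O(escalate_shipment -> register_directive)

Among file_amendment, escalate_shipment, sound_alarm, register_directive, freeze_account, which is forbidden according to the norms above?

Premise 4, F(reboot_node), is equivalent to O(¬reboot_node).
Premise 1 is O(¬escalate_shipment -> reboot_node); contrapositively O(¬reboot_node -> escalate_shipment). Since O(¬reboot_node) holds, K gives O(escalate_shipment).
Premise 9 is O(escalate_shipment -> register_directive); since O(escalate_shipment), deontic closure gives O(register_directive).
With premise 8, O(register_directive -> reject_charter), the K-axiom yields O(reject_charter).
Premise 3, O(sound_alarm -> ¬reject_charter), contraposes to O(reject_charter -> ¬sound_alarm); with O(reject_charter) we get O(¬sound_alarm).
So O(¬sound_alarm) holds, i.e. sound_alarm is forbidden. None of the other listed options is forbidden under the premises.

sound_alarm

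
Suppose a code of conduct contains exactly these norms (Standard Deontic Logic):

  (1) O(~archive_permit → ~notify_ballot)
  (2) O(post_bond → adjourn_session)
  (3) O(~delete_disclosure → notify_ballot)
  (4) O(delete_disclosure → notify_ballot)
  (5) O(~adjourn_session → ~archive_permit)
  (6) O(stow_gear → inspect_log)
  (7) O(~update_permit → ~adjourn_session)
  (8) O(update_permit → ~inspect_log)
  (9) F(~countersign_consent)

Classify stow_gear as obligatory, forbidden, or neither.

Premises 3 and 4 are O(~delete_disclosure → notify_ballot) and O(delete_disclosure → notify_ballot); every ideal world satisfies ~delete_disclosure or delete_disclosure, so in either case notify_ballot holds — hence O(notify_ballot).
Premise 1 is O(~archive_permit → ~notify_ballot); contrapositively O(notify_ballot → archive_permit). Since O(notify_ballot) holds, K gives O(archive_permit).
The contrapositive of premise 5 (O(~adjourn_session → ~archive_permit)) is O(archive_permit → adjourn_session), and O(archive_permit) is already established, so O(adjourn_session).
The contrapositive of premise 7 (O(~update_permit → ~adjourn_session)) is O(adjourn_session → update_permit), and O(adjourn_session) is already established, so O(update_permit).
Applying K to premise 8 (O(update_permit → ~inspect_log)) and O(update_permit) yields O(~inspect_log).
Premise 6, O(stow_gear → inspect_log), contraposes to O(~inspect_log → ~stow_gear); with O(~inspect_log) we get O(~stow_gear).
Premises 2, 9 do not contribute to this derivation.
Thus O(~stow_gear), which is F(stow_gear): stow_gear is forbidden.

Forbidden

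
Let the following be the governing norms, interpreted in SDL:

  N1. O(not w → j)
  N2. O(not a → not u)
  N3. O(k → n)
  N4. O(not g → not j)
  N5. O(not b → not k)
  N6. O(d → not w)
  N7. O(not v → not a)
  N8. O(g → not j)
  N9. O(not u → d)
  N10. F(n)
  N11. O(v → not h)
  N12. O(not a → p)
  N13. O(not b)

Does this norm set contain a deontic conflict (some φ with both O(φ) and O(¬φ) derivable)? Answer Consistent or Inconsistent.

Consistent

Premise 3 is O(k → n), but O(k) is not derivable from the premises, so it does not yield O(n).
So O(n) is not derivable, and the apparent clash with O(not n) does not arise.
A world satisfying every obligation exists (e.g. a=true, b=false, d=false, g=false, h=false, j=false, k=false, n=false, p=false, u=true, v=true, w=true); no atom is both obligatory and forbidden, so the set is consistent.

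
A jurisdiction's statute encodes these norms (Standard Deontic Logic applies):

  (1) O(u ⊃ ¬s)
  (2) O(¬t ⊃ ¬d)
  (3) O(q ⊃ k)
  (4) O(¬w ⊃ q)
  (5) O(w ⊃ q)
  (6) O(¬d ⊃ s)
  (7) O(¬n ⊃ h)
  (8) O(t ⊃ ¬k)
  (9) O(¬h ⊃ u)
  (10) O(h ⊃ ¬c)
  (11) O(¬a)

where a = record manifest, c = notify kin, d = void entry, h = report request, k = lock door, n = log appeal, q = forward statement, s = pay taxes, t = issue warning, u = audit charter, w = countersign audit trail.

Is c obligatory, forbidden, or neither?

By case analysis on w: premise 5 gives O(w ⊃ q) and premise 4 gives O(¬w ⊃ q), so O(q) either way.
With premise 3, O(q ⊃ k), the K-axiom yields O(k).
Premise 8 is O(t ⊃ ¬k); contrapositively O(k ⊃ ¬t). Since O(k) holds, K gives O(¬t).
Premise 2 is O(¬t ⊃ ¬d); since O(¬t), deontic closure gives O(¬d).
Applying K to premise 6 (O(¬d ⊃ s)) and O(¬d) yields O(s).
Premise 1 is O(u ⊃ ¬s); contrapositively O(s ⊃ ¬u). Since O(s) holds, K gives O(¬u).
The contrapositive of premise 9 (O(¬h ⊃ u)) is O(¬u ⊃ h), and O(¬u) is already established, so O(h).
Applying K to premise 10 (O(h ⊃ ¬c)) and O(h) yields O(¬c).
Premises 7, 11 do not contribute to this derivation.
Thus O(¬c), which is F(c): c is forbidden.

Forbidden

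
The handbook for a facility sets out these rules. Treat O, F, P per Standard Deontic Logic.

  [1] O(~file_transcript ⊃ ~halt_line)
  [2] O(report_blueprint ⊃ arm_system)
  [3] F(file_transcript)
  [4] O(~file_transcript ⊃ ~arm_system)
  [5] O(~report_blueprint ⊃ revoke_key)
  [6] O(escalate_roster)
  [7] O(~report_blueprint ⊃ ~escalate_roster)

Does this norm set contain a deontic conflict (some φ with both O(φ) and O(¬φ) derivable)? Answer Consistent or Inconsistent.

Inconsistent

From premise 6 we have O(escalate_roster).
Premise 7, O(~report_blueprint ⊃ ~escalate_roster), contraposes to O(escalate_roster ⊃ report_blueprint); with O(escalate_roster) we get O(report_blueprint).
Applying K to premise 2 (O(report_blueprint ⊃ arm_system)) and O(report_blueprint) yields O(arm_system).
Premise 4 is O(~file_transcript ⊃ ~arm_system); contrapositively O(arm_system ⊃ file_transcript). Since O(arm_system) holds, K gives O(file_transcript).
However, F(file_transcript) at premise 3 amounts to O(~file_transcript).
We now have both O(file_transcript) and O(~file_transcript) — file_transcript is simultaneously obligatory and forbidden, violating the D-axiom.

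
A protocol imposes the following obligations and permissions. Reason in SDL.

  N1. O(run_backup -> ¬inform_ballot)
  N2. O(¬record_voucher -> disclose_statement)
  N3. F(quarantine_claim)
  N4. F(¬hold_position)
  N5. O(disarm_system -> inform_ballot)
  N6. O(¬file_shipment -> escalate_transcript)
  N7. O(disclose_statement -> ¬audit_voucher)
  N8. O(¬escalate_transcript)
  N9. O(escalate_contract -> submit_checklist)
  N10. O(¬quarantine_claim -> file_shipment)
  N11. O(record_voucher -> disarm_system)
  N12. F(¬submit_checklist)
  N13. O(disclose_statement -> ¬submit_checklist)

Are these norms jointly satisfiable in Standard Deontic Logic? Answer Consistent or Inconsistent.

Consistent

Premise 6 is O(¬file_shipment -> escalate_transcript), but O(¬file_shipment) is not derivable from the premises, so it does not yield O(escalate_transcript).
So O(escalate_transcript) is not derivable, and the apparent clash with O(¬escalate_transcript) does not arise.
A world satisfying every obligation exists (e.g. audit_voucher=false, disarm_system=true, disclose_statement=false, escalate_contract=false, escalate_transcript=false, file_shipment=true, hold_position=true, inform_ballot=true, quarantine_claim=false, record_voucher=true, run_backup=false, submit_checklist=true); no atom is both obligatory and forbidden, so the set is consistent.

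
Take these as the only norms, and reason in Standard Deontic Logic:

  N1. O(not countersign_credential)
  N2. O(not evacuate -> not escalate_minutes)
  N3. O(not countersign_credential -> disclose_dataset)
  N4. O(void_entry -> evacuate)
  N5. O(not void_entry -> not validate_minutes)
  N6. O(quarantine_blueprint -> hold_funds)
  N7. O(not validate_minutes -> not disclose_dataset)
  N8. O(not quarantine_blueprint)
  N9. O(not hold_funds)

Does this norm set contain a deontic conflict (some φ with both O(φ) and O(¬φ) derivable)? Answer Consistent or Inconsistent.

Consistent

Premise 6 is O(quarantine_blueprint -> hold_funds), but O(quarantine_blueprint) is not derivable from the premises, so it does not yield O(hold_funds).
So O(hold_funds) is not derivable, and the apparent clash with O(not hold_funds) does not arise.
A world satisfying every obligation exists (e.g. countersign_credential=false, disclose_dataset=true, escalate_minutes=false, evacuate=true, hold_funds=false, quarantine_blueprint=false, validate_minutes=true, void_entry=true); no atom is both obligatory and forbidden, so the set is consistent.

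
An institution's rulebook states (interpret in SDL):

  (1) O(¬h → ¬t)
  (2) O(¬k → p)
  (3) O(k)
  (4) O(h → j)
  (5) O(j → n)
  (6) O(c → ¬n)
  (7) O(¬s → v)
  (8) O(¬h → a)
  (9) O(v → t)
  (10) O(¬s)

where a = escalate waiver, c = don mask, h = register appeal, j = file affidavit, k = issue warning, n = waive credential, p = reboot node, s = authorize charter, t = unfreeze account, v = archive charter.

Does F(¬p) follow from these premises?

No

Premise 2 is O(¬k → p), but O(¬k) is not derivable from the premises, so it does not yield O(p).
No other premise forces O(p). An ideal world satisfying every premise can still have ¬p true, so F(¬p) is not derivable.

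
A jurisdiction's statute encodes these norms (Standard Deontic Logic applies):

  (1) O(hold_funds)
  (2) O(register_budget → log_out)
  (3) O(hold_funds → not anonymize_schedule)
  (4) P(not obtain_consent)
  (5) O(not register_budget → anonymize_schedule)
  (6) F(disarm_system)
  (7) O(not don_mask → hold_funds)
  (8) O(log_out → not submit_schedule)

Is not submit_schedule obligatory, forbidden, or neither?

Premise 1 gives O(hold_funds).
From O(hold_funds) and premise 3, O(hold_funds → not anonymize_schedule), we obtain O(not anonymize_schedule).
Premise 5 is O(not register_budget → anonymize_schedule); contrapositively O(not anonymize_schedule → register_budget). Since O(not anonymize_schedule) holds, K gives O(register_budget).
Premise 2 is O(register_budget → log_out); since O(register_budget), deontic closure gives O(log_out).
From O(log_out) and premise 8, O(log_out → not submit_schedule), we obtain O(not submit_schedule).
Premises 4, 6, 7 do not contribute to this derivation.
Hence not submit_schedule is obligatory.

Obligatory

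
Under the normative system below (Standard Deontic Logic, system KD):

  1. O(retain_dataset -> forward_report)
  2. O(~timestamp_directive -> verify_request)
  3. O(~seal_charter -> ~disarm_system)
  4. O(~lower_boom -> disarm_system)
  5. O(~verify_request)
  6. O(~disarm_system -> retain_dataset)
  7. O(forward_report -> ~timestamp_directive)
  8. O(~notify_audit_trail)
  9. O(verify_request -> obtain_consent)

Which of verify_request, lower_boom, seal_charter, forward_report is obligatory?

seal_charter

Premise 5 states O(~verify_request) outright.
The contrapositive of premise 2 (O(~timestamp_directive -> verify_request)) is O(~verify_request -> timestamp_directive), and O(~verify_request) is already established, so O(timestamp_directive).
The contrapositive of premise 7 (O(forward_report -> ~timestamp_directive)) is O(timestamp_directive -> ~forward_report), and O(timestamp_directive) is already established, so O(~forward_report).
The contrapositive of premise 1 (O(retain_dataset -> forward_report)) is O(~forward_report -> ~retain_dataset), and O(~forward_report) is already established, so O(~retain_dataset).
The contrapositive of premise 6 (O(~disarm_system -> retain_dataset)) is O(~retain_dataset -> disarm_system), and O(~retain_dataset) is already established, so O(disarm_system).
The contrapositive of premise 3 (O(~seal_charter -> ~disarm_system)) is O(disarm_system -> seal_charter), and O(disarm_system) is already established, so O(seal_charter).
So O(seal_charter) holds — seal_charter is obligatory. None of the other listed options is made obligatory by any chain of premises.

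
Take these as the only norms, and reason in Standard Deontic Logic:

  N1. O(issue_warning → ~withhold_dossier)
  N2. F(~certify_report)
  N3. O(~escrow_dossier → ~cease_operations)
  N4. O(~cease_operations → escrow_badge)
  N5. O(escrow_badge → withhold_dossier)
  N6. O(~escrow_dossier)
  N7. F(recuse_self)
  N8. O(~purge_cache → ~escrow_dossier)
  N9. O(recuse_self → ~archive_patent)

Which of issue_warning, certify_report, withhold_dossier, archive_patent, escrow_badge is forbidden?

issue_warning

Premise 6 gives O(~escrow_dossier).
Applying K to premise 3 (O(~escrow_dossier → ~cease_operations)) and O(~escrow_dossier) yields O(~cease_operations).
Applying K to premise 4 (O(~cease_operations → escrow_badge)) and O(~cease_operations) yields O(escrow_badge).
Applying K to premise 5 (O(escrow_badge → withhold_dossier)) and O(escrow_badge) yields O(withhold_dossier).
Premise 1, O(issue_warning → ~withhold_dossier), contraposes to O(withhold_dossier → ~issue_warning); with O(withhold_dossier) we get O(~issue_warning).
So O(~issue_warning) holds, i.e. issue_warning is forbidden. None of the other listed options is forbidden under the premises.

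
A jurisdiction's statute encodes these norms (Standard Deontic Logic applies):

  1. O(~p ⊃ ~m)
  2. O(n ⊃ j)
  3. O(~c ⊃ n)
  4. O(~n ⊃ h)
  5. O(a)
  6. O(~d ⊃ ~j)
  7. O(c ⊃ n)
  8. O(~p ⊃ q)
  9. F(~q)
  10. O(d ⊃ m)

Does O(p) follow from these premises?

Yes

By case analysis on c: premise 7 gives O(c ⊃ n) and premise 3 gives O(~c ⊃ n), so O(n) either way.
Applying K to premise 2 (O(n ⊃ j)) and O(n) yields O(j).
The contrapositive of premise 6 (O(~d ⊃ ~j)) is O(j ⊃ d), and O(j) is already established, so O(d).
From O(d) and premise 10, O(d ⊃ m), we obtain O(m).
Premise 1, O(~p ⊃ ~m), contraposes to O(m ⊃ p); with O(m) we get O(p).
Premises 4, 5, 8, 9 do not contribute to this derivation.
So O(p) follows.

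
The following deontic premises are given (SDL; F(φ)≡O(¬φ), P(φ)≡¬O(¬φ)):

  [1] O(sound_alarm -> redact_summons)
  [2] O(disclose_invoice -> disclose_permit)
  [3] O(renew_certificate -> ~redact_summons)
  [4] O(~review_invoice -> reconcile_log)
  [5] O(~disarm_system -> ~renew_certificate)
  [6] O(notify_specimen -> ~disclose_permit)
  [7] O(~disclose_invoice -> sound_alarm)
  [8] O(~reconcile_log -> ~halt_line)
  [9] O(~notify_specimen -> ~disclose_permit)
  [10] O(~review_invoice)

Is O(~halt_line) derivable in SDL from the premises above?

Premise 8 is O(~reconcile_log -> ~halt_line), but O(~reconcile_log) is not derivable from the premises, so it does not yield O(~halt_line).
No other premise forces O(~halt_line). An ideal world satisfying every premise can still have ~halt_line false, so O(~halt_line) is not derivable.

No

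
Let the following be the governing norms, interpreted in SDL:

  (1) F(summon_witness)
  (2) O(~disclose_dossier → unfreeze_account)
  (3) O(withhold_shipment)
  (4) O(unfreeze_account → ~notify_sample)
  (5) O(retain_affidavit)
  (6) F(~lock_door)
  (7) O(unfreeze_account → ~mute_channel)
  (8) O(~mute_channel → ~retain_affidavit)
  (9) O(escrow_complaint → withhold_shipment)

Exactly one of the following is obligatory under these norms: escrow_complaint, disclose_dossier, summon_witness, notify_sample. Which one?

disclose_dossier

Premise 5 states O(retain_affidavit) outright.
Premise 8, O(~mute_channel → ~retain_affidavit), contraposes to O(retain_affidavit → mute_channel); with O(retain_affidavit) we get O(mute_channel).
Premise 7, O(unfreeze_account → ~mute_channel), contraposes to O(mute_channel → ~unfreeze_account); with O(mute_channel) we get O(~unfreeze_account).
Premise 2 is O(~disclose_dossier → unfreeze_account); contrapositively O(~unfreeze_account → disclose_dossier). Since O(~unfreeze_account) holds, K gives O(disclose_dossier).
So O(disclose_dossier) holds — disclose_dossier is obligatory. None of the other listed options is made obligatory by any chain of premises.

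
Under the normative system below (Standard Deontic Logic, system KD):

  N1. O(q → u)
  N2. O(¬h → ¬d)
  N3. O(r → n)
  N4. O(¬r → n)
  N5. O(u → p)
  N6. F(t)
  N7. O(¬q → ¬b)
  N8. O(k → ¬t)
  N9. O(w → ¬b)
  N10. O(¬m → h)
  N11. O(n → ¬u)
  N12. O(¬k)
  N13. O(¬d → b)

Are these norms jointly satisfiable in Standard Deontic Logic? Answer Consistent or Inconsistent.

Consistent

Premise 8 is O(k → ¬t); even if O(¬t) held, inferring O(k) would be affirming the consequent — invalid.
So O(k) is not derivable, and the apparent clash with O(¬k) does not arise.
A world satisfying every obligation exists (e.g. b=false, d=true, h=true, k=false, m=false, n=true, p=false, q=false, r=false, t=false, u=false, w=false); no atom is both obligatory and forbidden, so the set is consistent.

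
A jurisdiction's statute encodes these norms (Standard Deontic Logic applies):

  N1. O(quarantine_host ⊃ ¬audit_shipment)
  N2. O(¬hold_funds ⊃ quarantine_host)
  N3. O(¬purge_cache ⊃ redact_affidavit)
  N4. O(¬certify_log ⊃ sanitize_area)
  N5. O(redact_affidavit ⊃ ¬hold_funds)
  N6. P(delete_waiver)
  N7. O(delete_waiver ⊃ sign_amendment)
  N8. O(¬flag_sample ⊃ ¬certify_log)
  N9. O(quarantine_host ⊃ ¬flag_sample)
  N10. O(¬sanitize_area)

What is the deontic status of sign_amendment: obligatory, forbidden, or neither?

Premise 7 is O(delete_waiver ⊃ sign_amendment), but O(delete_waiver) is not derivable from the premises (the permission P(delete_waiver) asserts only ¬O(¬delete_waiver), not O(delete_waiver)), so it does not yield O(sign_amendment).
No premise or chain of K-axiom applications forces O(sign_amendment), and none forces O(¬sign_amendment). So sign_amendment is neither obligatory nor forbidden under these norms.

Neither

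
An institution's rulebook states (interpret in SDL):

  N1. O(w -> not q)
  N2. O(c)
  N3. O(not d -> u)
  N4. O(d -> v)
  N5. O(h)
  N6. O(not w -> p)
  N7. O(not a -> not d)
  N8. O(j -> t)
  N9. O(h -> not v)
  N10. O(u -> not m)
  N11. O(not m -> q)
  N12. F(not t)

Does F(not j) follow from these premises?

Premise 8 is O(j -> t); even if O(t) held, inferring O(j) would be affirming the consequent — invalid.
No other premise forces O(j). An ideal world satisfying every premise can still have not j true, so F(not j) is not derivable.

No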